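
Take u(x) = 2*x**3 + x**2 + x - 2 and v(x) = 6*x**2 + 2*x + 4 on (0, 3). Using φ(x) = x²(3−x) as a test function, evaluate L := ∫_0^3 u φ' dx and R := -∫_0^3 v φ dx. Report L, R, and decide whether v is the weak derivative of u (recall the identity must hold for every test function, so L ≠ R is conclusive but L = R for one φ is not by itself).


LHS = -3537/20, RHS = -1971/10. No, v is not the weak derivative of u.

u(x) = 2*x**3 + x**2 + x - 2, classical derivative u'(x) = 6*x**2 + 2*x + 1.
φ(x) = x²(3−x), so φ'(x) = 3*x*(2 - x).
Note φ(0) = φ(3) = 0, so the boundary term u·φ vanishes.
LHS = ∫_0^3 u(x) φ'(x) dx = ∫_0^3 (-6*x^5 + 9*x^4 + 3*x^3 + 12*x^2 - 12*x) dx. Term by term:
  ∫_0^3 -6*x^5 dx = -729;  ∫_0^3 9*x^4 dx = 2187/5;  ∫_0^3 3*x^3 dx = 243/4;
  ∫_0^3 12*x^2 dx = 108;  ∫_0^3 -12*x dx = -54.
Sum: -729 + 2187/5 + 243/4 + 108 − 54 = -3537/20.
So LHS = -3537/20.
∫_0^3 v(x) φ(x) dx = ∫_0^3 (-6*x^5 + 16*x^4 + 2*x^3 + 12*x^2) dx. Term by term:
  ∫_0^3 -6*x^5 dx = -729;  ∫_0^3 16*x^4 dx = 3888/5;  ∫_0^3 2*x^3 dx = 81/2;
  ∫_0^3 12*x^2 dx = 108.
Sum: -729 + 3888/5 + 81/2 + 108 = 1971/10.
So RHS = -∫_0^3 v(x) φ(x) dx = -1971/10.
LHS − RHS = 81/4 ≠ 0, so the identity fails.
(For a valid weak derivative the identity must hold for EVERY test function, in particular this one. The failure shows v is NOT the weak derivative of u.)
Correct weak derivative would be u'(x) = 6*x**2 + 2*x + 1.


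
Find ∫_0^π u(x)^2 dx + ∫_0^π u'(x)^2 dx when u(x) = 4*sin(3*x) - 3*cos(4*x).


||u||_{H^1(0,π)}^2 = 2448/7 + 313*π/2

u'(x) = 12*sin(4*x) + 12*cos(3*x).
Expand u² and (u')² and integrate term by term on (0, π), using: for integers n ≥ 1, ∫_0^π sin²(nx) dx = ∫_0^π cos²(nx) dx = π/2; for n ≠ n', ∫_0^π sin(nx)sin(n'x) dx = ∫_0^π cos(nx)cos(n'x) dx = 0; and by product-to-sum, ∫_0^π sin(nx)cos(n'x) dx = ½∫_0^π [sin((n+n')x) + sin((n−n')x)] dx, which is 0 when n+n' is even and 2n/(n²−n'²) when n+n' is odd (it need not vanish on (0, π)).
  u² squared terms: (-3)²·∫cos(4x)² dx = 9·π/2 = 9*π/2;  (4)²·∫sin(3x)² dx = 16·π/2 = 8*π.
  u² cross terms: 2·(-3)·(4)·∫cos(4x)·sin(3x) dx = -24·(-6/7) = 144/7.
  So ∫_0^π u² dx = 9*π/2 + 8*π + 144/7 = 144/7 + 25*π/2.
  (u')² squared terms: (12)²·∫cos(3x)² dx = 144·π/2 = 72*π;  (12)²·∫sin(4x)² dx = 144·π/2 = 72*π.
  (u')² cross terms: 2·(12)·(12)·∫cos(3x)·sin(4x) dx = 288·(8/7) = 2304/7.
  So ∫_0^π (u')² dx = 72*π + 72*π + 2304/7 = 2304/7 + 144*π.
||u||_{H^1}^2 = (144/7 + 25*π/2) + (2304/7 + 144*π) = 2448/7 + 313*π/2.


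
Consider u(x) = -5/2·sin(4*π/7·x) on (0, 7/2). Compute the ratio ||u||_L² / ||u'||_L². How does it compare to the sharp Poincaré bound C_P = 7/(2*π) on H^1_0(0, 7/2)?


||u||_L² / ||u'||_L² = 7/(4*π) < C_P = 7/(2*π).

u(x) = -5/2·sin(4*π/7·x), so u'(x) = -10*π*cos(4*π*x/7)/7.
Writing u(x) = A·sin(kπx/L) with A = -5/2 and k = 2, use ∫_0^L sin²(kπx/L) dx = L/2 and ∫_0^L cos²(kπx/L) dx = L/2.
u² = 25/4·sin²(4*π/7·x) and (u')² = 100*π^2/49·cos²(4*π/7·x), and each of sin², cos² integrates to L/2 = 7/4 over (0, 7/2).
∫_0^7/2 u² dx = 175/16, so ||u||_L² = 5*sqrt(7)/4.
∫_0^7/2 (u')² dx = 25*π^2/7, so ||u'||_L² = 5*sqrt(7)*π/7.
Ratio ||u||_L² / ||u'||_L² = 7/(4*π).
Sharp Poincaré constant on H^1_0(0, 7/2) is C_P = L/π = 7/(2*π), achieved by sin(2*π/7·x).
This is the k = 2 harmonic; the ratio L/(kπ) is strictly less than C_P = L/π, consistent with the sharp inequality ||u||_L² ≤ C_P ||u'||_L².


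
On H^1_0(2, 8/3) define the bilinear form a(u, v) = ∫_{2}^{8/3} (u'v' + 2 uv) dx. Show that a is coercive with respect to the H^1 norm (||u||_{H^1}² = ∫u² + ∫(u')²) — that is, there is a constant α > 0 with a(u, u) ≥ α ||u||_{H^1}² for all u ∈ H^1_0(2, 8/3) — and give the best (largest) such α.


α = 1

Coercivity of a(·,·) on H^1_0(2, 8/3) means a(u, u) ≥ α ||u||_{H^1}² for every u ∈ H^1_0.
The interval has length L = 2/3, and Poincaré/coercivity depend only on L. Here a(u, u) = ∫(u')² + (2)·∫u².
Here c = 2 ≥ 1, so a(u,u) = ∫(u')² + c∫u² ≥ ∫(u')² + ∫u² = ||u||_{H^1}², i.e. α = 1 works. No larger α is possible: a(u,u) ≥ α||u||_{H^1}² means (1−α)∫(u')² ≥ (α−c)∫u², and for the modes u_n = sin(nπ(x−x₀)/L) (x₀ the left endpoint) one has ∫u_n²/∫(u_n')² = (L/(nπ))² → 0, so a(u_n,u_n)/||u_n||_{H^1}² → 1. Hence the optimal constant is α = 1.
Therefore α = 1.


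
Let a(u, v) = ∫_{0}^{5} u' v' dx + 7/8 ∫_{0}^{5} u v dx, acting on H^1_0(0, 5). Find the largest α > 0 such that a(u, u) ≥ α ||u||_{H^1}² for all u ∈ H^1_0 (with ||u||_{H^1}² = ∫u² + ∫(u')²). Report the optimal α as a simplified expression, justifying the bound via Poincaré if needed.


α = (π^2 + 175/8)/(π^2 + 25)

Coercivity of a(·,·) on H^1_0(0, 5) means a(u, u) ≥ α ||u||_{H^1}² for every u ∈ H^1_0.
The interval has length L = 5, and Poincaré/coercivity depend only on L. Here a(u, u) = ∫(u')² + (7/8)·∫u².
Here 0 < c = 7/8 < 1. The condition a(u,u) ≥ α||u||_{H^1}² reads (1−α)∫(u')² ≥ (α−c)∫u². Any admissible α is ≤ 1 (rapidly oscillating u have ∫u²/∫(u')² → 0), and α = 1 would force 0 ≥ (1−c)∫u², impossible since c < 1; so 1−α > 0. By the sharp Poincaré inequality on H^1_0 of an interval of length L, ∫(u')² ≥ (π/L)²∫u² with equality for the first sine mode sin(π(x−x₀)/L) (x₀ the left endpoint), so the inequality holds for all u iff (1−α)(π/L)² ≥ α − c, i.e. α ≤ ((π/L)² + c)/((π/L)² + 1) = (1 + c(L/π)²)/(1 + (L/π)²). With (π/L)² = π^2/25 and c = 7/8, the largest admissible constant is α = ((π/L)² + c)/((π/L)² + 1).
Simplifying, α = (π^2 + 175/8)/(π^2 + 25).


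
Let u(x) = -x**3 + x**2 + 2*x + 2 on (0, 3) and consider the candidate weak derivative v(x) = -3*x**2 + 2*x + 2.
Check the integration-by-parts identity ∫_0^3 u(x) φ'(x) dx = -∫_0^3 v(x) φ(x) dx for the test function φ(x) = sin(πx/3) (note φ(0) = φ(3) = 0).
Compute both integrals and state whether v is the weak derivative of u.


LHS = -324/π^3 + 51/π, RHS = -324/π^3 + 51/π. Yes, v = u' weakly.

u(x) = -x**3 + x**2 + 2*x + 2, classical derivative u'(x) = -3*x**2 + 2*x + 2.
φ(x) = sin(πx/3), so φ'(x) = π*cos(π*x/3)/3.
Note φ(0) = φ(3) = 0, so the boundary term u·φ vanishes.
LHS = ∫_0^3 u(x) φ'(x) dx = ∫_0^3 (-π*x^3*cos(π*x/3)/3 + π*x^2*cos(π*x/3)/3 + 2*π*x*cos(π*x/3)/3 + 2*π*cos(π*x/3)/3) dx. Term by term:
  ∫_0^3 2*π*cos(π*x/3)/3 dx = 0;  ∫_0^3 -π*x^3*cos(π*x/3)/3 dx = -324/π^3 + 81/π;  ∫_0^3 π*x^2*cos(π*x/3)/3 dx = -18/π;
  ∫_0^3 2*π*x*cos(π*x/3)/3 dx = -12/π.
Sum: 0 + -324/π^3 + 81/π − 18/π − 12/π = -324/π^3 + 51/π.
So LHS = -324/π^3 + 51/π.
∫_0^3 v(x) φ(x) dx = ∫_0^3 (-3*x^2*sin(π*x/3) + 2*x*sin(π*x/3) + 2*sin(π*x/3)) dx. Term by term:
  ∫_0^3 2*sin(π*x/3) dx = 12/π;  ∫_0^3 -3*x^2*sin(π*x/3) dx = -81/π + 324/π^3;  ∫_0^3 2*x*sin(π*x/3) dx = 18/π.
Sum: 12/π + -81/π + 324/π^3 + 18/π = -51/π + 324/π^3.
So RHS = -∫_0^3 v(x) φ(x) dx = -324/π^3 + 51/π.
LHS = RHS, so the identity holds for this test φ.
Moreover u is smooth here and v(x) = u'(x) = -3*x**2 + 2*x + 2 pointwise, so the identity holds for every test function. Hence v is the weak derivative of u.


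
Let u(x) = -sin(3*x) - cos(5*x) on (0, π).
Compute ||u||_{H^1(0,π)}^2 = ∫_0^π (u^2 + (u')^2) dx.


||u||_{H^1(0,π)}^2 = 18*π

u'(x) = 5*sin(5*x) - 3*cos(3*x).
Expand u² and (u')² and integrate term by term on (0, π), using: for integers n ≥ 1, ∫_0^π sin²(nx) dx = ∫_0^π cos²(nx) dx = π/2; for n ≠ n', ∫_0^π sin(nx)sin(n'x) dx = ∫_0^π cos(nx)cos(n'x) dx = 0; and by product-to-sum, ∫_0^π sin(nx)cos(n'x) dx = ½∫_0^π [sin((n+n')x) + sin((n−n')x)] dx, which is 0 when n+n' is even and 2n/(n²−n'²) when n+n' is odd (it need not vanish on (0, π)).
  u² squared terms: (-1)²·∫cos(5x)² dx = 1·π/2 = π/2;  (-1)²·∫sin(3x)² dx = 1·π/2 = π/2.
  u² cross terms: 2·(-1)·(-1)·∫cos(5x)·sin(3x) dx = 2·(0) = 0.
  So ∫_0^π u² dx = π/2 + π/2 + 0 = π.
  (u')² squared terms: (-3)²·∫cos(3x)² dx = 9·π/2 = 9*π/2;  (5)²·∫sin(5x)² dx = 25·π/2 = 25*π/2.
  (u')² cross terms: 2·(-3)·(5)·∫cos(3x)·sin(5x) dx = -30·(0) = 0.
  So ∫_0^π (u')² dx = 9*π/2 + 25*π/2 + 0 = 17*π.
||u||_{H^1}^2 = (π) + (17*π) = 18*π.


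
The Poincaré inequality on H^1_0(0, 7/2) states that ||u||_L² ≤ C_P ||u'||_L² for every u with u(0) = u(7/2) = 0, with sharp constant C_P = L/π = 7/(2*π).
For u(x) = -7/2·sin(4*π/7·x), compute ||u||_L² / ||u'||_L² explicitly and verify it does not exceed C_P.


||u||_L² / ||u'||_L² = 7/(4*π) < C_P = 7/(2*π).

u(x) = -7/2·sin(4*π/7·x), so u'(x) = -2*π*cos(4*π*x/7).
Writing u(x) = A·sin(kπx/L) with A = -7/2 and k = 2, use ∫_0^L sin²(kπx/L) dx = L/2 and ∫_0^L cos²(kπx/L) dx = L/2.
u² = 49/4·sin²(4*π/7·x) and (u')² = 4*π^2·cos²(4*π/7·x), and each of sin², cos² integrates to L/2 = 7/4 over (0, 7/2).
∫_0^7/2 u² dx = 343/16, so ||u||_L² = 7*sqrt(7)/4.
∫_0^7/2 (u')² dx = 7*π^2, so ||u'||_L² = sqrt(7)*π.
Ratio ||u||_L² / ||u'||_L² = 7/(4*π).
Sharp Poincaré constant on H^1_0(0, 7/2) is C_P = L/π = 7/(2*π), achieved by sin(2*π/7·x).
This is the k = 2 harmonic; the ratio L/(kπ) is strictly less than C_P = L/π, consistent with the sharp inequality ||u||_L² ≤ C_P ||u'||_L².


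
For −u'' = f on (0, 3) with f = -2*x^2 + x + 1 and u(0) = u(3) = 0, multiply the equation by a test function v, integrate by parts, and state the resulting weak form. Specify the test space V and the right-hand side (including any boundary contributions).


V = H^1_0(0, 3) (so v(0) = v(3) = 0); weak form: ∫_0^3 u'v' dx = ∫_0^3 (-2*x^2 + x + 1) v dx for all v ∈ V.

Multiply both sides by a test function v and integrate from 0 to 3:
  ∫_0^3 −u''(x) v(x) dx = ∫_0^3 f(x) v(x) dx.
Integrate the LHS by parts once:
  ∫_0^3 −u'' v dx = −[u'(x) v(x)]_0^3 + ∫_0^3 u'(x) v'(x) dx.
Thus ∫_0^3 u'(x) v'(x) dx = ∫_0^3 f(x) v(x) dx + [u'(x) v(x)]_0^3.
Choose V so that boundary terms are either known or forced to vanish.
u is Dirichlet: u(0) = u(3) = 0. Let V = H^1_0(0, 3); then v(0) = v(3) = 0, and [u' v]_0^3 = 0.
Weak formulation: find u (satisfying any essential BC) such that ∫_0^3 u'(x) v'(x) dx = ∫_0^3 f v dx for all v ∈ V.
Substituting f(x) = -2*x^2 + x + 1, the right-hand side is ∫_0^3 (-2*x^2 + x + 1) v dx.


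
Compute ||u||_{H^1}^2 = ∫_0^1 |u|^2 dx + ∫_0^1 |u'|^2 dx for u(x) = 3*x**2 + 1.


||u||_{H^1}^2 = 84/5

The H^1 norm (squared) on an interval (0, L) is
  ||u||_{H^1}^2 = ∫_0^L u(x)^2 dx + ∫_0^L u'(x)^2 dx.
Compute u'(x) = 6*x.
Then u(x)^2 = 9*x**4 + 6*x**2 + 1 and u'(x)^2 = 36*x**2.
Integrate each monomial from 0 to 1 using ∫_0^1 c·x^n dx = c·1^(n+1)/(n+1):
  ∫_0^1 u(x)^2 dx = ∫_0^1 (9*x^4 + 6*x^2 + 1) dx. Term by term:
    ∫_0^1 9*x^4 dx = 9/5;  ∫_0^1 6*x^2 dx = 2;  ∫_0^1 1 dx = 1.
  Sum: 9/5 + 2 + 1 = 24/5.
  ∫_0^1 u'(x)^2 dx = ∫_0^1 (36*x^2) dx. Term by term:
    ∫_0^1 36*x^2 dx = 12.
Adding: ||u||_{H^1}^2 = 24/5 + 12 = 84/5.


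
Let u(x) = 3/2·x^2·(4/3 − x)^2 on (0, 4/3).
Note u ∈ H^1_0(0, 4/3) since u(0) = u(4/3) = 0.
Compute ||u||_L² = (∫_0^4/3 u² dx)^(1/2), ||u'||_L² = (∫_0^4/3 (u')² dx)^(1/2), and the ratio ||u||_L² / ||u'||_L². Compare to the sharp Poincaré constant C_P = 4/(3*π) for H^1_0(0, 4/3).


||u||_L² / ||u'||_L² = 2*sqrt(3)/9 < C_P = 4/(3*π).

u(x) = 3/2·x^2·(4/3 − x)^2, so u'(x) = 2*x*(3*x - 4)*(3*x - 2)/3.
u(x) = 3/2·x^2·(4/3 − x)^2 vanishes at x = 0 and x = 4/3, so u ∈ H^1_0(0, 4/3). Differentiate via the product rule and integrate the resulting polynomials term by term.
  ∫_0^4/3 u² dx = ∫_0^4/3 (9*x^8/4 - 12*x^7 + 24*x^6 - 64*x^5/3 + 64*x^4/9) dx. Term by term:
    ∫_0^4/3 9*x^8/4 dx = 65536/19683;  ∫_0^4/3 -12*x^7 dx = -32768/2187;  ∫_0^4/3 24*x^6 dx = 131072/5103;
    ∫_0^4/3 -64*x^5/3 dx = -131072/6561;  ∫_0^4/3 64*x^4/9 dx = 65536/10935.
  Sum: 65536/19683 − 32768/2187 + 131072/5103 − 131072/6561 + 65536/10935 = 32768/688905.
  ∫_0^4/3 (u')² dx = ∫_0^4/3 (36*x^6 - 144*x^5 + 208*x^4 - 128*x^3 + 256*x^2/9) dx. Term by term:
    ∫_0^4/3 36*x^6 dx = 65536/1701;  ∫_0^4/3 -144*x^5 dx = -32768/243;  ∫_0^4/3 208*x^4 dx = 212992/1215;
    ∫_0^4/3 -128*x^3 dx = -8192/81;  ∫_0^4/3 256*x^2/9 dx = 16384/729.
  Sum: 65536/1701 − 32768/243 + 212992/1215 − 8192/81 + 16384/729 = 8192/25515.
∫_0^4/3 u² dx = 32768/688905, so ||u||_L² = 128*sqrt(210)/8505.
∫_0^4/3 (u')² dx = 8192/25515, so ||u'||_L² = 64*sqrt(70)/945.
Ratio ||u||_L² / ||u'||_L² = 2*sqrt(3)/9.
Sharp Poincaré constant on H^1_0(0, 4/3) is C_P = L/π = 4/(3*π), achieved by sin(3*π/4·x).
A polynomial bump cannot attain the sharp Poincaré constant (only the first sine eigenfunction does), so the ratio is strictly less than C_P, consistent with ||u||_L² ≤ C_P ||u'||_L².


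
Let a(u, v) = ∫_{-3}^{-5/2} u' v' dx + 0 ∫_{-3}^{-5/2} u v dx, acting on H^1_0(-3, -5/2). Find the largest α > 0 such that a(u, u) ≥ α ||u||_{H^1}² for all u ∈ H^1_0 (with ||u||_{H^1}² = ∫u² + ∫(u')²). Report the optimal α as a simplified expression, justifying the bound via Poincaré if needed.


α = 4*π^2/(1 + 4*π^2)

Coercivity of a(·,·) on H^1_0(-3, -5/2) means a(u, u) ≥ α ||u||_{H^1}² for every u ∈ H^1_0.
The interval has length L = 1/2, and Poincaré/coercivity depend only on L. Here a(u, u) = ∫(u')² + (0)·∫u².
Here c = 0, so a(u,u) = ∫(u')² alone. The condition a(u,u) ≥ α||u||_{H^1}² reads (1−α)∫(u')² ≥ (α−c)∫u². Any admissible α is ≤ 1 (rapidly oscillating u have ∫u²/∫(u')² → 0), and α = 1 would force 0 ≥ (1−c)∫u², impossible since c < 1; so 1−α > 0. By the sharp Poincaré inequality on H^1_0 of an interval of length L, ∫(u')² ≥ (π/L)²∫u² with equality for the first sine mode sin(π(x−x₀)/L) (x₀ the left endpoint), so the inequality holds for all u iff (1−α)(π/L)² ≥ α − c, i.e. α ≤ ((π/L)² + c)/((π/L)² + 1) = (1 + c(L/π)²)/(1 + (L/π)²). (Direct route, valid since c ≤ 0: Poincaré gives c∫u² ≥ c(L/π)²∫(u')², so a(u,u) ≥ (1 + c(L/π)²)∫(u')², while ||u||_{H^1}² ≤ (1 + (L/π)²)∫(u')²; dividing yields the same α.) With (π/L)² = 4*π^2 and c = 0, the largest admissible constant is α = ((π/L)² + c)/((π/L)² + 1).
Simplifying, α = 4*π^2/(1 + 4*π^2).


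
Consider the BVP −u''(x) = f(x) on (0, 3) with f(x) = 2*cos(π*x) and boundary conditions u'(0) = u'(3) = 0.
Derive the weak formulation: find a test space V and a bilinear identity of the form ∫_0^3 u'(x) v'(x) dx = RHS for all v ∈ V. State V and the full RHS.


V = H^1(0, 3) (no boundary constraint on v; u is determined up to an additive constant); weak form: ∫_0^3 u'v' dx = ∫_0^3 (2*cos(π*x)) v dx for all v ∈ V.

Multiply both sides by a test function v and integrate from 0 to 3:
  ∫_0^3 −u''(x) v(x) dx = ∫_0^3 f(x) v(x) dx.
Integrate the LHS by parts once:
  ∫_0^3 −u'' v dx = −[u'(x) v(x)]_0^3 + ∫_0^3 u'(x) v'(x) dx.
Thus ∫_0^3 u'(x) v'(x) dx = ∫_0^3 f(x) v(x) dx + [u'(x) v(x)]_0^3.
Choose V so that boundary terms are either known or forced to vanish.
u has homogeneous Neumann: u'(0) = u'(3) = 0. So [u' v]_0^3 = 0·v(3) − 0·v(0) = 0 for any v; take V = H^1(0, 3).
Weak formulation: find u (satisfying any essential BC) such that ∫_0^3 u'(x) v'(x) dx = ∫_0^3 f v dx for all v ∈ V (homogeneous Neumann, so boundary terms vanish).
Substituting f(x) = 2*cos(π*x), the right-hand side is ∫_0^3 (2*cos(π*x)) v dx.
Compatibility check (pure Neumann): taking v ≡ 1 ∈ V gives 0 = ∫_0^3 f dx + (0) − (0), i.e. ∫_0^3 f dx must equal u'(0) − u'(3) = 0. Indeed ∫_0^3 (2*cos(π*x)) dx = 0, so the data are compatible. The solution is then unique only up to an additive constant (fix it e.g. by requiring ∫_0^3 u dx = 0).


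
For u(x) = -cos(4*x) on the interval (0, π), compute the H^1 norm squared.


||u||_{H^1(0,π)}^2 = 17*π/2

u'(x) = 4*sin(4*x).
Expand u² and (u')² and integrate term by term on (0, π), using: for integers n ≥ 1, ∫_0^π sin²(nx) dx = ∫_0^π cos²(nx) dx = π/2; for n ≠ n', ∫_0^π sin(nx)sin(n'x) dx = ∫_0^π cos(nx)cos(n'x) dx = 0; and by product-to-sum, ∫_0^π sin(nx)cos(n'x) dx = ½∫_0^π [sin((n+n')x) + sin((n−n')x)] dx, which is 0 when n+n' is even and 2n/(n²−n'²) when n+n' is odd (it need not vanish on (0, π)).
  u² squared terms: (-1)²·∫cos(4x)² dx = 1·π/2 = π/2.
  So ∫_0^π u² dx = π/2.
  (u')² squared terms: (4)²·∫sin(4x)² dx = 16·π/2 = 8*π.
  So ∫_0^π (u')² dx = 8*π.
||u||_{H^1}^2 = (π/2) + (8*π) = 17*π/2.


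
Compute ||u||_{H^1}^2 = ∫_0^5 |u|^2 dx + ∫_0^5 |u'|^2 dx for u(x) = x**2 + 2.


||u||_{H^1}^2 = 2935/3

The H^1 norm (squared) on an interval (0, L) is
  ||u||_{H^1}^2 = ∫_0^L u(x)^2 dx + ∫_0^L u'(x)^2 dx.
Compute u'(x) = 2*x.
Then u(x)^2 = x**4 + 4*x**2 + 4 and u'(x)^2 = 4*x**2.
Integrate each monomial from 0 to 5 using ∫_0^5 c·x^n dx = c·5^(n+1)/(n+1):
  ∫_0^5 u(x)^2 dx = ∫_0^5 (x^4 + 4*x^2 + 4) dx. Term by term:
    ∫_0^5 x^4 dx = 625;  ∫_0^5 4*x^2 dx = 500/3;  ∫_0^5 4 dx = 20.
  Sum: 625 + 500/3 + 20 = 2435/3.
  ∫_0^5 u'(x)^2 dx = ∫_0^5 (4*x^2) dx. Term by term:
    ∫_0^5 4*x^2 dx = 500/3.
Adding: ||u||_{H^1}^2 = 2435/3 + 500/3 = 2935/3.


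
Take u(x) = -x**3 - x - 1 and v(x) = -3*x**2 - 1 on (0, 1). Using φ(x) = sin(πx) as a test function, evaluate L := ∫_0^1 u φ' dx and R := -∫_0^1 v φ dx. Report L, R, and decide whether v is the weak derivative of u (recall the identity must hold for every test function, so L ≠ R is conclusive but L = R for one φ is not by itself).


LHS = -12/π^3 + 5/π, RHS = -12/π^3 + 5/π. Yes, v = u' weakly.

u(x) = -x**3 - x - 1, classical derivative u'(x) = -3*x**2 - 1.
φ(x) = sin(πx), so φ'(x) = π*cos(π*x).
Note φ(0) = φ(1) = 0, so the boundary term u·φ vanishes.
LHS = ∫_0^1 u(x) φ'(x) dx = ∫_0^1 (-π*x^3*cos(π*x) - π*x*cos(π*x) - π*cos(π*x)) dx. Term by term:
  ∫_0^1 -π*cos(π*x) dx = 0;  ∫_0^1 -π*x*cos(π*x) dx = 2/π;  ∫_0^1 -π*x^3*cos(π*x) dx = -12/π^3 + 3/π.
Sum: 0 + 2/π + -12/π^3 + 3/π = -12/π^3 + 5/π.
So LHS = -12/π^3 + 5/π.
∫_0^1 v(x) φ(x) dx = ∫_0^1 (-3*x^2*sin(π*x) - sin(π*x)) dx. Term by term:
  ∫_0^1 -sin(π*x) dx = -2/π;  ∫_0^1 -3*x^2*sin(π*x) dx = -3/π + 12/π^3.
Sum: -2/π + -3/π + 12/π^3 = -5/π + 12/π^3.
So RHS = -∫_0^1 v(x) φ(x) dx = -12/π^3 + 5/π.
LHS = RHS, so the identity holds for this test φ.
Moreover u is smooth here and v(x) = u'(x) = -3*x**2 - 1 pointwise, so the identity holds for every test function. Hence v is the weak derivative of u.


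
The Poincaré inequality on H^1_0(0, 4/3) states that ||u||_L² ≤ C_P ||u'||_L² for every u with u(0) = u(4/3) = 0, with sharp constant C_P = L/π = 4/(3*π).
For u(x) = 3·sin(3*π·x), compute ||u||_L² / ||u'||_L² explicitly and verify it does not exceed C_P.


||u||_L² / ||u'||_L² = 1/(3*π) < C_P = 4/(3*π).

u(x) = 3·sin(3*π·x), so u'(x) = 9*π*cos(3*π*x).
Writing u(x) = A·sin(kπx/L) with A = 3 and k = 4, use ∫_0^L sin²(kπx/L) dx = L/2 and ∫_0^L cos²(kπx/L) dx = L/2.
u² = 9·sin²(3*π·x) and (u')² = 81*π^2·cos²(3*π·x), and each of sin², cos² integrates to L/2 = 2/3 over (0, 4/3).
∫_0^4/3 u² dx = 6, so ||u||_L² = sqrt(6).
∫_0^4/3 (u')² dx = 54*π^2, so ||u'||_L² = 3*sqrt(6)*π.
Ratio ||u||_L² / ||u'||_L² = 1/(3*π).
Sharp Poincaré constant on H^1_0(0, 4/3) is C_P = L/π = 4/(3*π), achieved by sin(3*π/4·x).
This is the k = 4 harmonic; the ratio L/(kπ) is strictly less than C_P = L/π, consistent with the sharp inequality ||u||_L² ≤ C_P ||u'||_L².


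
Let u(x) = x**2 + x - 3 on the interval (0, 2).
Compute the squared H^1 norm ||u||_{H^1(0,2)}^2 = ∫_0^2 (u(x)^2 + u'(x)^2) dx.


||u||_{H^1}^2 = 416/15

The H^1 norm (squared) on an interval (0, L) is
  ||u||_{H^1}^2 = ∫_0^L u(x)^2 dx + ∫_0^L u'(x)^2 dx.
Compute u'(x) = 2*x + 1.
Then u(x)^2 = x**4 + 2*x**3 - 5*x**2 - 6*x + 9 and u'(x)^2 = 4*x**2 + 4*x + 1.
Integrate each monomial from 0 to 2 using ∫_0^2 c·x^n dx = c·2^(n+1)/(n+1):
  ∫_0^2 u(x)^2 dx = ∫_0^2 (x^4 + 2*x^3 - 5*x^2 - 6*x + 9) dx. Term by term:
    ∫_0^2 x^4 dx = 32/5;  ∫_0^2 2*x^3 dx = 8;  ∫_0^2 -5*x^2 dx = -40/3;
    ∫_0^2 -6*x dx = -12;  ∫_0^2 9 dx = 18.
  Sum: 32/5 + 8 − 40/3 − 12 + 18 = 106/15.
  ∫_0^2 u'(x)^2 dx = ∫_0^2 (4*x^2 + 4*x + 1) dx. Term by term:
    ∫_0^2 4*x^2 dx = 32/3;  ∫_0^2 4*x dx = 8;  ∫_0^2 1 dx = 2.
  Sum: 32/3 + 8 + 2 = 62/3.
Adding: ||u||_{H^1}^2 = 106/15 + 62/3 = 416/15.


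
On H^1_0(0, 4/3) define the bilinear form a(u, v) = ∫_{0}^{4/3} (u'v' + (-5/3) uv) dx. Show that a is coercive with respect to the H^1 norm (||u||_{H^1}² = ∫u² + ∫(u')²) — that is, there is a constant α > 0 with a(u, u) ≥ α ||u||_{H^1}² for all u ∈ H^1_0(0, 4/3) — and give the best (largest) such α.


α = (-80 + 27*π^2)/(3*(16 + 9*π^2))

Coercivity of a(·,·) on H^1_0(0, 4/3) means a(u, u) ≥ α ||u||_{H^1}² for every u ∈ H^1_0.
The interval has length L = 4/3, and Poincaré/coercivity depend only on L. Here a(u, u) = ∫(u')² + (-5/3)·∫u².
Here c = -5/3 < 0 with |c| < (π/L)² = 9*π^2/16, so coercivity still holds. The condition a(u,u) ≥ α||u||_{H^1}² reads (1−α)∫(u')² ≥ (α−c)∫u². Any admissible α is ≤ 1 (rapidly oscillating u have ∫u²/∫(u')² → 0), and α = 1 would force 0 ≥ (1−c)∫u², impossible since c < 1; so 1−α > 0. By the sharp Poincaré inequality on H^1_0 of an interval of length L, ∫(u')² ≥ (π/L)²∫u² with equality for the first sine mode sin(π(x−x₀)/L) (x₀ the left endpoint), so the inequality holds for all u iff (1−α)(π/L)² ≥ α − c, i.e. α ≤ ((π/L)² + c)/((π/L)² + 1) = (1 + c(L/π)²)/(1 + (L/π)²). (Direct route, valid since c ≤ 0: Poincaré gives c∫u² ≥ c(L/π)²∫(u')², so a(u,u) ≥ (1 + c(L/π)²)∫(u')², while ||u||_{H^1}² ≤ (1 + (L/π)²)∫(u')²; dividing yields the same α.) With (π/L)² = 9*π^2/16 and c = -5/3, the largest admissible constant is α = ((π/L)² + c)/((π/L)² + 1).
Simplifying, α = (-80 + 27*π^2)/(3*(16 + 9*π^2)).


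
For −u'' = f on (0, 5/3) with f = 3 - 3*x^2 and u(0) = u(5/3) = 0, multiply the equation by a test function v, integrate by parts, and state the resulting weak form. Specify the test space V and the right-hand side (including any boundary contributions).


V = H^1_0(0, 5/3) (so v(0) = v(5/3) = 0); weak form: ∫_0^5/3 u'v' dx = ∫_0^5/3 (3 - 3*x^2) v dx for all v ∈ V.

Multiply both sides by a test function v and integrate from 0 to 5/3:
  ∫_0^5/3 −u''(x) v(x) dx = ∫_0^5/3 f(x) v(x) dx.
Integrate the LHS by parts once:
  ∫_0^5/3 −u'' v dx = −[u'(x) v(x)]_0^5/3 + ∫_0^5/3 u'(x) v'(x) dx.
Thus ∫_0^5/3 u'(x) v'(x) dx = ∫_0^5/3 f(x) v(x) dx + [u'(x) v(x)]_0^5/3.
Choose V so that boundary terms are either known or forced to vanish.
u is Dirichlet: u(0) = u(5/3) = 0. Let V = H^1_0(0, 5/3); then v(0) = v(5/3) = 0, and [u' v]_0^5/3 = 0.
Weak formulation: find u (satisfying any essential BC) such that ∫_0^5/3 u'(x) v'(x) dx = ∫_0^5/3 f v dx for all v ∈ V.
Substituting f(x) = 3 - 3*x^2, the right-hand side is ∫_0^5/3 (3 - 3*x^2) v dx.


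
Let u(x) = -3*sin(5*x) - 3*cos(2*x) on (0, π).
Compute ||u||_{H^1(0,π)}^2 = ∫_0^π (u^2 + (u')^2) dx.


||u||_{H^1(0,π)}^2 = 300/7 + 279*π/2

u'(x) = 6*sin(2*x) - 15*cos(5*x).
Expand u² and (u')² and integrate term by term on (0, π), using: for integers n ≥ 1, ∫_0^π sin²(nx) dx = ∫_0^π cos²(nx) dx = π/2; for n ≠ n', ∫_0^π sin(nx)sin(n'x) dx = ∫_0^π cos(nx)cos(n'x) dx = 0; and by product-to-sum, ∫_0^π sin(nx)cos(n'x) dx = ½∫_0^π [sin((n+n')x) + sin((n−n')x)] dx, which is 0 when n+n' is even and 2n/(n²−n'²) when n+n' is odd (it need not vanish on (0, π)).
  u² squared terms: (-3)²·∫cos(2x)² dx = 9·π/2 = 9*π/2;  (-3)²·∫sin(5x)² dx = 9·π/2 = 9*π/2.
  u² cross terms: 2·(-3)·(-3)·∫cos(2x)·sin(5x) dx = 18·(10/21) = 60/7.
  So ∫_0^π u² dx = 9*π/2 + 9*π/2 + 60/7 = 60/7 + 9*π.
  (u')² squared terms: (-15)²·∫cos(5x)² dx = 225·π/2 = 225*π/2;  (6)²·∫sin(2x)² dx = 36·π/2 = 18*π.
  (u')² cross terms: 2·(-15)·(6)·∫cos(5x)·sin(2x) dx = -180·(-4/21) = 240/7.
  So ∫_0^π (u')² dx = 225*π/2 + 18*π + 240/7 = 240/7 + 261*π/2.
||u||_{H^1}^2 = (60/7 + 9*π) + (240/7 + 261*π/2) = 300/7 + 279*π/2.


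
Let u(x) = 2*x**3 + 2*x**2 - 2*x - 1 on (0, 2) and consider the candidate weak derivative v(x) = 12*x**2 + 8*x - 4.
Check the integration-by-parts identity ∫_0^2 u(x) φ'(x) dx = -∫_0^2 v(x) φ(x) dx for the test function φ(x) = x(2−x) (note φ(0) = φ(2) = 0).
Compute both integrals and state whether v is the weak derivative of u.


LHS = -184/15, RHS = -368/15. No, v is not the weak derivative of u.

u(x) = 2*x**3 + 2*x**2 - 2*x - 1, classical derivative u'(x) = 6*x**2 + 4*x - 2.
φ(x) = x(2−x), so φ'(x) = 2 - 2*x.
Note φ(0) = φ(2) = 0, so the boundary term u·φ vanishes.
LHS = ∫_0^2 u(x) φ'(x) dx = ∫_0^2 (-4*x^4 + 8*x^2 - 2*x - 2) dx. Term by term:
  ∫_0^2 -4*x^4 dx = -128/5;  ∫_0^2 8*x^2 dx = 64/3;  ∫_0^2 -2*x dx = -4;
  ∫_0^2 -2 dx = -4.
Sum: -128/5 + 64/3 − 4 − 4 = -184/15.
So LHS = -184/15.
∫_0^2 v(x) φ(x) dx = ∫_0^2 (-12*x^4 + 16*x^3 + 20*x^2 - 8*x) dx. Term by term:
  ∫_0^2 -12*x^4 dx = -384/5;  ∫_0^2 16*x^3 dx = 64;  ∫_0^2 20*x^2 dx = 160/3;
  ∫_0^2 -8*x dx = -16.
Sum: -384/5 + 64 + 160/3 − 16 = 368/15.
So RHS = -∫_0^2 v(x) φ(x) dx = -368/15.
LHS − RHS = 184/15 ≠ 0, so the identity fails.
(For a valid weak derivative the identity must hold for EVERY test function, in particular this one. The failure shows v is NOT the weak derivative of u.)
Correct weak derivative would be u'(x) = 6*x**2 + 4*x - 2.


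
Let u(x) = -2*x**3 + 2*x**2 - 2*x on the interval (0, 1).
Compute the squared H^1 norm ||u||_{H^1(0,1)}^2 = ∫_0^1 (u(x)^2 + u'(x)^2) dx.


||u||_{H^1}^2 = 578/105

The H^1 norm (squared) on an interval (0, L) is
  ||u||_{H^1}^2 = ∫_0^L u(x)^2 dx + ∫_0^L u'(x)^2 dx.
Compute u'(x) = -6*x**2 + 4*x - 2.
Then u(x)^2 = 4*x**6 - 8*x**5 + 12*x**4 - 8*x**3 + 4*x**2 and u'(x)^2 = 36*x**4 - 48*x**3 + 40*x**2 - 16*x + 4.
Integrate each monomial from 0 to 1 using ∫_0^1 c·x^n dx = c·1^(n+1)/(n+1):
  ∫_0^1 u(x)^2 dx = ∫_0^1 (4*x^6 - 8*x^5 + 12*x^4 - 8*x^3 + 4*x^2) dx. Term by term:
    ∫_0^1 4*x^6 dx = 4/7;  ∫_0^1 -8*x^5 dx = -4/3;  ∫_0^1 12*x^4 dx = 12/5;
    ∫_0^1 -8*x^3 dx = -2;  ∫_0^1 4*x^2 dx = 4/3.
  Sum: 4/7 − 4/3 + 12/5 − 2 + 4/3 = 34/35.
  ∫_0^1 u'(x)^2 dx = ∫_0^1 (36*x^4 - 48*x^3 + 40*x^2 - 16*x + 4) dx. Term by term:
    ∫_0^1 36*x^4 dx = 36/5;  ∫_0^1 -48*x^3 dx = -12;  ∫_0^1 40*x^2 dx = 40/3;
    ∫_0^1 -16*x dx = -8;  ∫_0^1 4 dx = 4.
  Sum: 36/5 − 12 + 40/3 − 8 + 4 = 68/15.
Adding: ||u||_{H^1}^2 = 34/35 + 68/15 = 578/105.


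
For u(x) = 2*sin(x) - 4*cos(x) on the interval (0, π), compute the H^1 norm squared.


||u||_{H^1(0,π)}^2 = 20*π

u'(x) = 4*sin(x) + 2*cos(x).
Expand u² and (u')² and integrate term by term on (0, π), using: for integers n ≥ 1, ∫_0^π sin²(nx) dx = ∫_0^π cos²(nx) dx = π/2; for n ≠ n', ∫_0^π sin(nx)sin(n'x) dx = ∫_0^π cos(nx)cos(n'x) dx = 0; and by product-to-sum, ∫_0^π sin(nx)cos(n'x) dx = ½∫_0^π [sin((n+n')x) + sin((n−n')x)] dx, which is 0 when n+n' is even and 2n/(n²−n'²) when n+n' is odd (it need not vanish on (0, π)).
  u² squared terms: (-4)²·∫cos(x)² dx = 16·π/2 = 8*π;  (2)²·∫sin(x)² dx = 4·π/2 = 2*π.
  u² cross terms: 2·(-4)·(2)·∫cos(x)·sin(x) dx = -16·(0) = 0.
  So ∫_0^π u² dx = 8*π + 2*π + 0 = 10*π.
  (u')² squared terms: (2)²·∫cos(x)² dx = 4·π/2 = 2*π;  (4)²·∫sin(x)² dx = 16·π/2 = 8*π.
  (u')² cross terms: 2·(2)·(4)·∫cos(x)·sin(x) dx = 16·(0) = 0.
  So ∫_0^π (u')² dx = 2*π + 8*π + 0 = 10*π.
||u||_{H^1}^2 = (10*π) + (10*π) = 20*π.


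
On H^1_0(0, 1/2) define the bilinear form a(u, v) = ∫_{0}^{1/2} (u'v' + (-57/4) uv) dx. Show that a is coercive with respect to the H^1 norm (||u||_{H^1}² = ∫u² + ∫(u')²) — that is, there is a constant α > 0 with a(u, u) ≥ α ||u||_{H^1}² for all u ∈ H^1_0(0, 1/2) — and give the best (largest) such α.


α = (-57 + 16*π^2)/(4*(1 + 4*π^2))

Coercivity of a(·,·) on H^1_0(0, 1/2) means a(u, u) ≥ α ||u||_{H^1}² for every u ∈ H^1_0.
The interval has length L = 1/2, and Poincaré/coercivity depend only on L. Here a(u, u) = ∫(u')² + (-57/4)·∫u².
Here c = -57/4 < 0 with |c| < (π/L)² = 4*π^2, so coercivity still holds. The condition a(u,u) ≥ α||u||_{H^1}² reads (1−α)∫(u')² ≥ (α−c)∫u². Any admissible α is ≤ 1 (rapidly oscillating u have ∫u²/∫(u')² → 0), and α = 1 would force 0 ≥ (1−c)∫u², impossible since c < 1; so 1−α > 0. By the sharp Poincaré inequality on H^1_0 of an interval of length L, ∫(u')² ≥ (π/L)²∫u² with equality for the first sine mode sin(π(x−x₀)/L) (x₀ the left endpoint), so the inequality holds for all u iff (1−α)(π/L)² ≥ α − c, i.e. α ≤ ((π/L)² + c)/((π/L)² + 1) = (1 + c(L/π)²)/(1 + (L/π)²). (Direct route, valid since c ≤ 0: Poincaré gives c∫u² ≥ c(L/π)²∫(u')², so a(u,u) ≥ (1 + c(L/π)²)∫(u')², while ||u||_{H^1}² ≤ (1 + (L/π)²)∫(u')²; dividing yields the same α.) With (π/L)² = 4*π^2 and c = -57/4, the largest admissible constant is α = ((π/L)² + c)/((π/L)² + 1).
Simplifying, α = (-57 + 16*π^2)/(4*(1 + 4*π^2)).


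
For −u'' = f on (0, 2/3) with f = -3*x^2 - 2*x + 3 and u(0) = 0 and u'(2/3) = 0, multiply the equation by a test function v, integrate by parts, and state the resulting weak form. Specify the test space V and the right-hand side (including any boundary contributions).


V = {v ∈ H^1(0, 2/3) : v(0) = 0} (test functions vanish at x = 0 where u is specified); weak form: ∫_0^2/3 u'v' dx = ∫_0^2/3 (-3*x^2 - 2*x + 3) v dx for all v ∈ V.

Multiply both sides by a test function v and integrate from 0 to 2/3:
  ∫_0^2/3 −u''(x) v(x) dx = ∫_0^2/3 f(x) v(x) dx.
Integrate the LHS by parts once:
  ∫_0^2/3 −u'' v dx = −[u'(x) v(x)]_0^2/3 + ∫_0^2/3 u'(x) v'(x) dx.
Thus ∫_0^2/3 u'(x) v'(x) dx = ∫_0^2/3 f(x) v(x) dx + [u'(x) v(x)]_0^2/3.
Choose V so that boundary terms are either known or forced to vanish.
Mixed BC: u(0) = 0 (Dirichlet) and u'(2/3) = 0 (Neumann). Define V = {v ∈ H^1(0, 2/3) : v(0) = 0}. Then [u' v]_0^2/3 = u'(2/3)·v(2/3) − u'(0)·0 = 0.
Weak formulation: find u (satisfying any essential BC) such that ∫_0^2/3 u'(x) v'(x) dx = ∫_0^2/3 f v dx for all v ∈ V (Dirichlet at 0 absorbed into V; the Neumann datum at x = 2/3 is zero, so no boundary term remains).
Substituting f(x) = -3*x^2 - 2*x + 3, the right-hand side is ∫_0^2/3 (-3*x^2 - 2*x + 3) v dx.


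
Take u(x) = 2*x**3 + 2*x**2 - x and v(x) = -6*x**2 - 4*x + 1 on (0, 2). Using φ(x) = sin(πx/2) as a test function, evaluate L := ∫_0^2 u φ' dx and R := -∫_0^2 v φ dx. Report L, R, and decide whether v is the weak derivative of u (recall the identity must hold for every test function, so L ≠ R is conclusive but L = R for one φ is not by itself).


LHS = -60/π + 192/π^3, RHS = -192/π^3 + 60/π. No, v is not the weak derivative of u.

u(x) = 2*x**3 + 2*x**2 - x, classical derivative u'(x) = 6*x**2 + 4*x - 1.
φ(x) = sin(πx/2), so φ'(x) = π*cos(π*x/2)/2.
Note φ(0) = φ(2) = 0, so the boundary term u·φ vanishes.
LHS = ∫_0^2 u(x) φ'(x) dx = ∫_0^2 (π*x^3*cos(π*x/2) + π*x^2*cos(π*x/2) - π*x*cos(π*x/2)/2) dx. Term by term:
  ∫_0^2 π*x^2*cos(π*x/2) dx = -16/π;  ∫_0^2 π*x^3*cos(π*x/2) dx = -48/π + 192/π^3;  ∫_0^2 -π*x*cos(π*x/2)/2 dx = 4/π.
Sum: -16/π + -48/π + 192/π^3 + 4/π = -60/π + 192/π^3.
So LHS = -60/π + 192/π^3.
∫_0^2 v(x) φ(x) dx = ∫_0^2 (-6*x^2*sin(π*x/2) - 4*x*sin(π*x/2) + sin(π*x/2)) dx. Term by term:
  ∫_0^2 -6*x^2*sin(π*x/2) dx = -48/π + 192/π^3;  ∫_0^2 -4*x*sin(π*x/2) dx = -16/π;  ∫_0^2 sin(π*x/2) dx = 4/π.
Sum: -48/π + 192/π^3 − 16/π + 4/π = -60/π + 192/π^3.
So RHS = -∫_0^2 v(x) φ(x) dx = -192/π^3 + 60/π.
LHS − RHS = -120/π + 384/π^3 ≠ 0, so the identity fails.
(For a valid weak derivative the identity must hold for EVERY test function, in particular this one. The failure shows v is NOT the weak derivative of u.)
Correct weak derivative would be u'(x) = 6*x**2 + 4*x - 1.


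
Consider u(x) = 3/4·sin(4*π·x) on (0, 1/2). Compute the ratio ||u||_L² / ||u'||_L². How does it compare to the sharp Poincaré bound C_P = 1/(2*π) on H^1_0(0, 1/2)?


||u||_L² / ||u'||_L² = 1/(4*π) < C_P = 1/(2*π).

u(x) = 3/4·sin(4*π·x), so u'(x) = 3*π*cos(4*π*x).
Writing u(x) = A·sin(kπx/L) with A = 3/4 and k = 2, use ∫_0^L sin²(kπx/L) dx = L/2 and ∫_0^L cos²(kπx/L) dx = L/2.
u² = 9/16·sin²(4*π·x) and (u')² = 9*π^2·cos²(4*π·x), and each of sin², cos² integrates to L/2 = 1/4 over (0, 1/2).
∫_0^1/2 u² dx = 9/64, so ||u||_L² = 3/8.
∫_0^1/2 (u')² dx = 9*π^2/4, so ||u'||_L² = 3*π/2.
Ratio ||u||_L² / ||u'||_L² = 1/(4*π).
Sharp Poincaré constant on H^1_0(0, 1/2) is C_P = L/π = 1/(2*π), achieved by sin(2*π·x).
This is the k = 2 harmonic; the ratio L/(kπ) is strictly less than C_P = L/π, consistent with the sharp inequality ||u||_L² ≤ C_P ||u'||_L².


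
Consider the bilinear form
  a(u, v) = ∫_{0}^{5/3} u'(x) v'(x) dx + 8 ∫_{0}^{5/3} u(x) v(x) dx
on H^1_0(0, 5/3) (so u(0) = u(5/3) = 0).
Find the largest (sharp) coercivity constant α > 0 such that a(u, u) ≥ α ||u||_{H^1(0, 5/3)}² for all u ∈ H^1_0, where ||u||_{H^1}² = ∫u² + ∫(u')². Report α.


α = 1

Coercivity of a(·,·) on H^1_0(0, 5/3) means a(u, u) ≥ α ||u||_{H^1}² for every u ∈ H^1_0.
The interval has length L = 5/3, and Poincaré/coercivity depend only on L. Here a(u, u) = ∫(u')² + (8)·∫u².
Here c = 8 ≥ 1, so a(u,u) = ∫(u')² + c∫u² ≥ ∫(u')² + ∫u² = ||u||_{H^1}², i.e. α = 1 works. No larger α is possible: a(u,u) ≥ α||u||_{H^1}² means (1−α)∫(u')² ≥ (α−c)∫u², and for the modes u_n = sin(nπ(x−x₀)/L) (x₀ the left endpoint) one has ∫u_n²/∫(u_n')² = (L/(nπ))² → 0, so a(u_n,u_n)/||u_n||_{H^1}² → 1. Hence the optimal constant is α = 1.
Therefore α = 1.


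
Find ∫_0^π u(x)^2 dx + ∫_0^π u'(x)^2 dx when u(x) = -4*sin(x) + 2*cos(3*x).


||u||_{H^1(0,π)}^2 = 36*π

u'(x) = -6*sin(3*x) - 4*cos(x).
Expand u² and (u')² and integrate term by term on (0, π), using: for integers n ≥ 1, ∫_0^π sin²(nx) dx = ∫_0^π cos²(nx) dx = π/2; for n ≠ n', ∫_0^π sin(nx)sin(n'x) dx = ∫_0^π cos(nx)cos(n'x) dx = 0; and by product-to-sum, ∫_0^π sin(nx)cos(n'x) dx = ½∫_0^π [sin((n+n')x) + sin((n−n')x)] dx, which is 0 when n+n' is even and 2n/(n²−n'²) when n+n' is odd (it need not vanish on (0, π)).
  u² squared terms: (-4)²·∫sin(x)² dx = 16·π/2 = 8*π;  (2)²·∫cos(3x)² dx = 4·π/2 = 2*π.
  u² cross terms: 2·(-4)·(2)·∫sin(x)·cos(3x) dx = -16·(0) = 0.
  So ∫_0^π u² dx = 8*π + 2*π + 0 = 10*π.
  (u')² squared terms: (-6)²·∫sin(3x)² dx = 36·π/2 = 18*π;  (-4)²·∫cos(x)² dx = 16·π/2 = 8*π.
  (u')² cross terms: 2·(-6)·(-4)·∫sin(3x)·cos(x) dx = 48·(0) = 0.
  So ∫_0^π (u')² dx = 18*π + 8*π + 0 = 26*π.
||u||_{H^1}^2 = (10*π) + (26*π) = 36*π.


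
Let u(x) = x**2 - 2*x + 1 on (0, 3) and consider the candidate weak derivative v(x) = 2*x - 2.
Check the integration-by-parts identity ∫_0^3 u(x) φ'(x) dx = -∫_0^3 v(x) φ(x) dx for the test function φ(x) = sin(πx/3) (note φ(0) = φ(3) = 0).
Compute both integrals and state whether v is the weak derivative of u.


LHS = -6/π, RHS = -6/π. Yes, v = u' weakly.

u(x) = x**2 - 2*x + 1, classical derivative u'(x) = 2*x - 2.
φ(x) = sin(πx/3), so φ'(x) = π*cos(π*x/3)/3.
Note φ(0) = φ(3) = 0, so the boundary term u·φ vanishes.
LHS = ∫_0^3 u(x) φ'(x) dx = ∫_0^3 (π*x^2*cos(π*x/3)/3 - 2*π*x*cos(π*x/3)/3 + π*cos(π*x/3)/3) dx. Term by term:
  ∫_0^3 π*cos(π*x/3)/3 dx = 0;  ∫_0^3 -2*π*x*cos(π*x/3)/3 dx = 12/π;  ∫_0^3 π*x^2*cos(π*x/3)/3 dx = -18/π.
Sum: 0 + 12/π − 18/π = -6/π.
So LHS = -6/π.
∫_0^3 v(x) φ(x) dx = ∫_0^3 (2*x*sin(π*x/3) - 2*sin(π*x/3)) dx. Term by term:
  ∫_0^3 -2*sin(π*x/3) dx = -12/π;  ∫_0^3 2*x*sin(π*x/3) dx = 18/π.
Sum: -12/π + 18/π = 6/π.
So RHS = -∫_0^3 v(x) φ(x) dx = -6/π.
LHS = RHS, so the identity holds for this test φ.
Moreover u is smooth here and v(x) = u'(x) = 2*x - 2 pointwise, so the identity holds for every test function. Hence v is the weak derivative of u.


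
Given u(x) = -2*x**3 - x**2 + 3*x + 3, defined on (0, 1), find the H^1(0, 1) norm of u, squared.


||u||_{H^1}^2 = 267/14

The H^1 norm (squared) on an interval (0, L) is
  ||u||_{H^1}^2 = ∫_0^L u(x)^2 dx + ∫_0^L u'(x)^2 dx.
Compute u'(x) = -6*x**2 - 2*x + 3.
Then u(x)^2 = 4*x**6 + 4*x**5 - 11*x**4 - 18*x**3 + 3*x**2 + 18*x + 9 and u'(x)^2 = 36*x**4 + 24*x**3 - 32*x**2 - 12*x + 9.
Integrate each monomial from 0 to 1 using ∫_0^1 c·x^n dx = c·1^(n+1)/(n+1):
  ∫_0^1 u(x)^2 dx = ∫_0^1 (4*x^6 + 4*x^5 - 11*x^4 - 18*x^3 + 3*x^2 + 18*x + 9) dx. Term by term:
    ∫_0^1 4*x^6 dx = 4/7;  ∫_0^1 4*x^5 dx = 2/3;  ∫_0^1 -11*x^4 dx = -11/5;
    ∫_0^1 -18*x^3 dx = -9/2;  ∫_0^1 3*x^2 dx = 1;  ∫_0^1 18*x dx = 9;
    ∫_0^1 9 dx = 9.
  Sum: 4/7 + 2/3 − 11/5 − 9/2 + 1 + 9 + 9 = 2843/210.
  ∫_0^1 u'(x)^2 dx = ∫_0^1 (36*x^4 + 24*x^3 - 32*x^2 - 12*x + 9) dx. Term by term:
    ∫_0^1 36*x^4 dx = 36/5;  ∫_0^1 24*x^3 dx = 6;  ∫_0^1 -32*x^2 dx = -32/3;
    ∫_0^1 -12*x dx = -6;  ∫_0^1 9 dx = 9.
  Sum: 36/5 + 6 − 32/3 − 6 + 9 = 83/15.
Adding: ||u||_{H^1}^2 = 2843/210 + 83/15 = 267/14.


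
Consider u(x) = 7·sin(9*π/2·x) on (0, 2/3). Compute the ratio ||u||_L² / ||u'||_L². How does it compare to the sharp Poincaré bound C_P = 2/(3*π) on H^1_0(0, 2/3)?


||u||_L² / ||u'||_L² = 2/(9*π) < C_P = 2/(3*π).

u(x) = 7·sin(9*π/2·x), so u'(x) = 63*π*cos(9*π*x/2)/2.
Writing u(x) = A·sin(kπx/L) with A = 7 and k = 3, use ∫_0^L sin²(kπx/L) dx = L/2 and ∫_0^L cos²(kπx/L) dx = L/2.
u² = 49·sin²(9*π/2·x) and (u')² = 3969*π^2/4·cos²(9*π/2·x), and each of sin², cos² integrates to L/2 = 1/3 over (0, 2/3).
∫_0^2/3 u² dx = 49/3, so ||u||_L² = 7*sqrt(3)/3.
∫_0^2/3 (u')² dx = 1323*π^2/4, so ||u'||_L² = 21*sqrt(3)*π/2.
Ratio ||u||_L² / ||u'||_L² = 2/(9*π).
Sharp Poincaré constant on H^1_0(0, 2/3) is C_P = L/π = 2/(3*π), achieved by sin(3*π/2·x).
This is the k = 3 harmonic; the ratio L/(kπ) is strictly less than C_P = L/π, consistent with the sharp inequality ||u||_L² ≤ C_P ||u'||_L².


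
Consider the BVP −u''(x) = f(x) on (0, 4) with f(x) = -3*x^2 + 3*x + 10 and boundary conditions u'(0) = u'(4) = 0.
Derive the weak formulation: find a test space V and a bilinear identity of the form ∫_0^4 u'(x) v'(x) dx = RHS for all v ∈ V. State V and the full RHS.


V = H^1(0, 4) (no boundary constraint on v; u is determined up to an additive constant); weak form: ∫_0^4 u'v' dx = ∫_0^4 (-3*x^2 + 3*x + 10) v dx for all v ∈ V.

Multiply both sides by a test function v and integrate from 0 to 4:
  ∫_0^4 −u''(x) v(x) dx = ∫_0^4 f(x) v(x) dx.
Integrate the LHS by parts once:
  ∫_0^4 −u'' v dx = −[u'(x) v(x)]_0^4 + ∫_0^4 u'(x) v'(x) dx.
Thus ∫_0^4 u'(x) v'(x) dx = ∫_0^4 f(x) v(x) dx + [u'(x) v(x)]_0^4.
Choose V so that boundary terms are either known or forced to vanish.
u has homogeneous Neumann: u'(0) = u'(4) = 0. So [u' v]_0^4 = 0·v(4) − 0·v(0) = 0 for any v; take V = H^1(0, 4).
Weak formulation: find u (satisfying any essential BC) such that ∫_0^4 u'(x) v'(x) dx = ∫_0^4 f v dx for all v ∈ V (homogeneous Neumann, so boundary terms vanish).
Substituting f(x) = -3*x^2 + 3*x + 10, the right-hand side is ∫_0^4 (-3*x^2 + 3*x + 10) v dx.
Compatibility check (pure Neumann): taking v ≡ 1 ∈ V gives 0 = ∫_0^4 f dx + (0) − (0), i.e. ∫_0^4 f dx must equal u'(0) − u'(4) = 0. Indeed ∫_0^4 (-3*x^2 + 3*x + 10) dx = 0, so the data are compatible. The solution is then unique only up to an additive constant (fix it e.g. by requiring ∫_0^4 u dx = 0).
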